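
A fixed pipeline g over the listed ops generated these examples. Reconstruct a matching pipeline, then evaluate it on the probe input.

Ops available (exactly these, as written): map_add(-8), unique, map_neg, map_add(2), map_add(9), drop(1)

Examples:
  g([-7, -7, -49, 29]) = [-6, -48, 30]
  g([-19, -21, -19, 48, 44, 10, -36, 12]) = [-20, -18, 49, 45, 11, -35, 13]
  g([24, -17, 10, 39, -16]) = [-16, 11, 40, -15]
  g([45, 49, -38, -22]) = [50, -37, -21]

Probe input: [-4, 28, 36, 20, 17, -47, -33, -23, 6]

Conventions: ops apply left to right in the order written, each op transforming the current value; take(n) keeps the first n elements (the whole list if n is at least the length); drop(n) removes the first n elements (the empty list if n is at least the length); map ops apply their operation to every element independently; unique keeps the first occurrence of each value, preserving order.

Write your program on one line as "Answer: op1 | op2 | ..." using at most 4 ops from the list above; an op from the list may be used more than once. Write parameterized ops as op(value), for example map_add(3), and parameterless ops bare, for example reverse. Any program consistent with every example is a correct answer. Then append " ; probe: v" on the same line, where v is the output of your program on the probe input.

drop(1) | map_add(-8) | map_add(9) ; probe: [29, 37, 21, 18, -46, -32, -22, 7]

Check, running the answer program on each example:
  [-7, -7, -49, 29] -> [-7, -49, 29] -> [-15, -57, 21] -> [-6, -48, 30]
  [-19, -21, -19, 48, 44, 10, -36, 12] -> [-21, -19, 48, 44, 10, -36, 12] -> [-29, -27, 40, 36, 2, -44, 4] -> [-20, -18, 49, 45, 11, -35, 13]
  [24, -17, 10, 39, -16] -> [-17, 10, 39, -16] -> [-25, 2, 31, -24] -> [-16, 11, 40, -15]
  [45, 49, -38, -22] -> [49, -38, -22] -> [41, -46, -30] -> [50, -37, -21]
  probe: [-4, 28, 36, 20, 17, -47, -33, -23, 6] -> [28, 36, 20, 17, -47, -33, -23, 6] -> [20, 28, 12, 9, -55, -41, -31, -2] -> [29, 37, 21, 18, -46, -32, -22, 7]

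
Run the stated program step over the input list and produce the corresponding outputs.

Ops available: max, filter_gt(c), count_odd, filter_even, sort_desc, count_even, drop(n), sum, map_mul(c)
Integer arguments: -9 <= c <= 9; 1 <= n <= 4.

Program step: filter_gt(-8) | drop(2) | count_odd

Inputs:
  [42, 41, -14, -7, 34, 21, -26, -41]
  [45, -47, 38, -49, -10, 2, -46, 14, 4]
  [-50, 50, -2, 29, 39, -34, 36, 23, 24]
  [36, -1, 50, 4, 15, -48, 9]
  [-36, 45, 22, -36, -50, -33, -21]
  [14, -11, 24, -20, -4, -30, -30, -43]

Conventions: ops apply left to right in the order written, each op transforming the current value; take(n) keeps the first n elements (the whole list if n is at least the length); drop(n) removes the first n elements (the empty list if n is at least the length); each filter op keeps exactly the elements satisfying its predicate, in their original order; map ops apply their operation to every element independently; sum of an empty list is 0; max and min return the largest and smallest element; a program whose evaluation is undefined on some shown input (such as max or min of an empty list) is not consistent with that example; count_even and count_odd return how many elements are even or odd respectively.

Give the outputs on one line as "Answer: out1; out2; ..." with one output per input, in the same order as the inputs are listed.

2; 0; 3; 2; 0; 0

Execution, op by op:
  [42, 41, -14, -7, 34, 21, -26, -41] -> [42, 41, -7, 34, 21] -> [-7, 34, 21] -> 2
  [45, -47, 38, -49, -10, 2, -46, 14, 4] -> [45, 38, 2, 14, 4] -> [2, 14, 4] -> 0
  [-50, 50, -2, 29, 39, -34, 36, 23, 24] -> [50, -2, 29, 39, 36, 23, 24] -> [29, 39, 36, 23, 24] -> 3
  [36, -1, 50, 4, 15, -48, 9] -> [36, -1, 50, 4, 15, 9] -> [50, 4, 15, 9] -> 2
  [-36, 45, 22, -36, -50, -33, -21] -> [45, 22] -> [] -> 0
  [14, -11, 24, -20, -4, -30, -30, -43] -> [14, 24, -4] -> [-4] -> 0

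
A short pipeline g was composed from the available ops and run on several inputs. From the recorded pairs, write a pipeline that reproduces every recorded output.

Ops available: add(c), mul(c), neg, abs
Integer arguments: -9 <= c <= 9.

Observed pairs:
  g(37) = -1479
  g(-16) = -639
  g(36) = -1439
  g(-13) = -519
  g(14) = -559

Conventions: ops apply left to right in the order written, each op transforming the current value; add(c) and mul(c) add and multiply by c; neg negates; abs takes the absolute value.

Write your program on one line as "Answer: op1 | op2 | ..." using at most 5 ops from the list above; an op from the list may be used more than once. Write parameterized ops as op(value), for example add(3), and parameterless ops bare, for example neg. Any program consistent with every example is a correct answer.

abs | mul(-5) | mul(8) | add(1)

Check, running the answer program on each example:
  37 -> 37 -> -185 -> -1480 -> -1479
  -16 -> 16 -> -80 -> -640 -> -639
  36 -> 36 -> -180 -> -1440 -> -1439
  -13 -> 13 -> -65 -> -520 -> -519
  14 -> 14 -> -70 -> -560 -> -559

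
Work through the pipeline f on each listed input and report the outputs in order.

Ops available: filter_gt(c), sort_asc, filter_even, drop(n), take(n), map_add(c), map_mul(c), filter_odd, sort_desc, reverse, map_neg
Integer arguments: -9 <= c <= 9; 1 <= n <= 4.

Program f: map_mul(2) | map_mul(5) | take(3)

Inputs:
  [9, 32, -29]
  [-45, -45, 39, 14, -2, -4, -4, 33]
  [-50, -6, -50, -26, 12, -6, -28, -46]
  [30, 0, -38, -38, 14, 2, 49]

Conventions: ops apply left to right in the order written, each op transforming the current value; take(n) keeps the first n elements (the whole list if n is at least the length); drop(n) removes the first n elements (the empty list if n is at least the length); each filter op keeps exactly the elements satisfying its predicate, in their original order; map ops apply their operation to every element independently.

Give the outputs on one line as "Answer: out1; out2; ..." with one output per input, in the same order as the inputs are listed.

Execution, op by op:
  [9, 32, -29] -> [18, 64, -58] -> [90, 320, -290] -> [90, 320, -290]
  [-45, -45, 39, 14, -2, -4, -4, 33] -> [-90, -90, 78, 28, -4, -8, -8, 66] -> [-450, -450, 390, 140, -20, -40, -40, 330] -> [-450, -450, 390]
  [-50, -6, -50, -26, 12, -6, -28, -46] -> [-100, -12, -100, -52, 24, -12, -56, -92] -> [-500, -60, -500, -260, 120, -60, -280, -460] -> [-500, -60, -500]
  [30, 0, -38, -38, 14, 2, 49] -> [60, 0, -76, -76, 28, 4, 98] -> [300, 0, -380, -380, 140, 20, 490] -> [300, 0, -380]

[90, 320, -290]; [-450, -450, 390]; [-500, -60, -500]; [300, 0, -380]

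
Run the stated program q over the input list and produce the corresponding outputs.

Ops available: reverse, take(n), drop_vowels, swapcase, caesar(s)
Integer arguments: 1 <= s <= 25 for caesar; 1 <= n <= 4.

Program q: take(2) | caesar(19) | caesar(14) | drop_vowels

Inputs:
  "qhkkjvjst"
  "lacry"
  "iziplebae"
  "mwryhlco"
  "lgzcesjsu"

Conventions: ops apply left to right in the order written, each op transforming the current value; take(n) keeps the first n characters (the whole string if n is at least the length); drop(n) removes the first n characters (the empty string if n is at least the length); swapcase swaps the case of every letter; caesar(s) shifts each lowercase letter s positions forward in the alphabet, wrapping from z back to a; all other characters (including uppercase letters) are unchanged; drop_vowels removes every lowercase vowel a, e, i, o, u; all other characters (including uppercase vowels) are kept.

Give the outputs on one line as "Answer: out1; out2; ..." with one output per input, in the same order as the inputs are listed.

"x"; "sh"; "pg"; "td"; "sn"

Execution, op by op:
  "qhkkjvjst" -> "qh" -> "ja" -> "xo" -> "x"
  "lacry" -> "la" -> "et" -> "sh" -> "sh"
  "iziplebae" -> "iz" -> "bs" -> "pg" -> "pg"
  "mwryhlco" -> "mw" -> "fp" -> "td" -> "td"
  "lgzcesjsu" -> "lg" -> "ez" -> "sn" -> "sn"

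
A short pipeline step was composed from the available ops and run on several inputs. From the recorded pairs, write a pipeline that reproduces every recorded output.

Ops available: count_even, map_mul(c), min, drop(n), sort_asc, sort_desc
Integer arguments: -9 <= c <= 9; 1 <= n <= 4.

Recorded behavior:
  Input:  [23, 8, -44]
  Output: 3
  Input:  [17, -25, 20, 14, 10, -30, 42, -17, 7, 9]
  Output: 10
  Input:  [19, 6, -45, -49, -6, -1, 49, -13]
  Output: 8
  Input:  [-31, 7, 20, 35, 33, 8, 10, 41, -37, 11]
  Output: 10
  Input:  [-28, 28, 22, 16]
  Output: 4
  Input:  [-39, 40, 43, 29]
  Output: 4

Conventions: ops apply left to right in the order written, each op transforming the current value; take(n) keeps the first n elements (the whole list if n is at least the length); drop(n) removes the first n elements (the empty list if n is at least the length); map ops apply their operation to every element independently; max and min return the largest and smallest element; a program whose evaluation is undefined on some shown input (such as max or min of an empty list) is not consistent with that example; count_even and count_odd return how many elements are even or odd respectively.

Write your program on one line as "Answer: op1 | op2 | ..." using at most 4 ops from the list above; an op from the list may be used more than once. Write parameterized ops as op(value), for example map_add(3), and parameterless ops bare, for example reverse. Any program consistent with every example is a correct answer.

map_mul(-9) | map_mul(2) | count_even

Check, running the answer program on each example:
  [23, 8, -44] -> [-207, -72, 396] -> [-414, -144, 792] -> 3
  [17, -25, 20, 14, 10, -30, 42, -17, 7, 9] -> [-153, 225, -180, -126, -90, 270, -378, 153, -63, -81] -> [-306, 450, -360, -252, -180, 540, -756, 306, -126, -162] -> 10
  [19, 6, -45, -49, -6, -1, 49, -13] -> [-171, -54, 405, 441, 54, 9, -441, 117] -> [-342, -108, 810, 882, 108, 18, -882, 234] -> 8
  [-31, 7, 20, 35, 33, 8, 10, 41, -37, 11] -> [279, -63, -180, -315, -297, -72, -90, -369, 333, -99] -> [558, -126, -360, -630, -594, -144, -180, -738, 666, -198] -> 10
  [-28, 28, 22, 16] -> [252, -252, -198, -144] -> [504, -504, -396, -288] -> 4
  [-39, 40, 43, 29] -> [351, -360, -387, -261] -> [702, -720, -774, -522] -> 4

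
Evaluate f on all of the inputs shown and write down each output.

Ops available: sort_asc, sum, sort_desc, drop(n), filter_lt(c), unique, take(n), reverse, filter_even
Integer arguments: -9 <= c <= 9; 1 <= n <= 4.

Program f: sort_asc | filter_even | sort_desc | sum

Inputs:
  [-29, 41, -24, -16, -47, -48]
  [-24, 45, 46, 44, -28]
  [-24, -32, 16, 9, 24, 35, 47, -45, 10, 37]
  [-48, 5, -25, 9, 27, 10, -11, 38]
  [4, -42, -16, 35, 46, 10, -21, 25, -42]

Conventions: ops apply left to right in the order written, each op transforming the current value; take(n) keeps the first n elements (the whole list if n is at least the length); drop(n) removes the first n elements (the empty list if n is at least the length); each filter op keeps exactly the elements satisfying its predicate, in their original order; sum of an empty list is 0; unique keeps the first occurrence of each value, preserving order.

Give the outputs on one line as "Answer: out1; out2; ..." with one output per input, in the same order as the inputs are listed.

-88; 38; -6; 0; -40

Execution, op by op:
  [-29, 41, -24, -16, -47, -48] -> [-48, -47, -29, -24, -16, 41] -> [-48, -24, -16] -> [-16, -24, -48] -> -88
  [-24, 45, 46, 44, -28] -> [-28, -24, 44, 45, 46] -> [-28, -24, 44, 46] -> [46, 44, -24, -28] -> 38
  [-24, -32, 16, 9, 24, 35, 47, -45, 10, 37] -> [-45, -32, -24, 9, 10, 16, 24, 35, 37, 47] -> [-32, -24, 10, 16, 24] -> [24, 16, 10, -24, -32] -> -6
  [-48, 5, -25, 9, 27, 10, -11, 38] -> [-48, -25, -11, 5, 9, 10, 27, 38] -> [-48, 10, 38] -> [38, 10, -48] -> 0
  [4, -42, -16, 35, 46, 10, -21, 25, -42] -> [-42, -42, -21, -16, 4, 10, 25, 35, 46] -> [-42, -42, -16, 4, 10, 46] -> [46, 10, 4, -16, -42, -42] -> -40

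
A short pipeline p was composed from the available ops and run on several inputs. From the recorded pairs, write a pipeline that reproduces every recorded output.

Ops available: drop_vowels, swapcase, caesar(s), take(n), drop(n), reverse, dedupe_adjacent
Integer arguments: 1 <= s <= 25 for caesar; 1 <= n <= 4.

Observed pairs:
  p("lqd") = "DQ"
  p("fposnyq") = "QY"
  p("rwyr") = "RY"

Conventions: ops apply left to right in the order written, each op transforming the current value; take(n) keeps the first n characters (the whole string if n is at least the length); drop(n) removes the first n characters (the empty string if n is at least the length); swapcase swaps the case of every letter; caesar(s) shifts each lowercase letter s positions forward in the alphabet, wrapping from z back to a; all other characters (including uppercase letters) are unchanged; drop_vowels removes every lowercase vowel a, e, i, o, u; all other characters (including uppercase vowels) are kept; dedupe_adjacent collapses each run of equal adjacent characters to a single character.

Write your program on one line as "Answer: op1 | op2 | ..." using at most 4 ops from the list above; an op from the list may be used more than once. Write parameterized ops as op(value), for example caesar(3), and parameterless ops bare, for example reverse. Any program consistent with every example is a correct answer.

reverse | take(2) | swapcase

Check, running the answer program on each example:
  "lqd" -> "dql" -> "dq" -> "DQ"
  "fposnyq" -> "qynsopf" -> "qy" -> "QY"
  "rwyr" -> "rywr" -> "ry" -> "RY"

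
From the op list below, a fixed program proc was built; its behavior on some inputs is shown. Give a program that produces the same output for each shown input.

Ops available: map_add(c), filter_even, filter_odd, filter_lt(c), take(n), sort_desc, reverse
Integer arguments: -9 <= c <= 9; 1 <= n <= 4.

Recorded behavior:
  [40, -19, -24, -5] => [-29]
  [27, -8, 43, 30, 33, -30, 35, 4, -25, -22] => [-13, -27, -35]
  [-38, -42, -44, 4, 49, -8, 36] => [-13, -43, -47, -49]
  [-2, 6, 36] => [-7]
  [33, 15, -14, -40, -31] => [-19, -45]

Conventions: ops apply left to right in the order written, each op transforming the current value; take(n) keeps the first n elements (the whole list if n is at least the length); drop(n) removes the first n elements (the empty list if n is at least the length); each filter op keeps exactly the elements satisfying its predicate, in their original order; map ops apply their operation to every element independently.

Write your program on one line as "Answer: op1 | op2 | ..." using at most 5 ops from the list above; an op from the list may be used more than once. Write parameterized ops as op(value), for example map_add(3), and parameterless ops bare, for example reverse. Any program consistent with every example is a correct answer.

filter_even | sort_desc | map_add(-5) | filter_lt(-1)

Check, running the answer program on each example:
  [40, -19, -24, -5] -> [40, -24] -> [40, -24] -> [35, -29] -> [-29]
  [27, -8, 43, 30, 33, -30, 35, 4, -25, -22] -> [-8, 30, -30, 4, -22] -> [30, 4, -8, -22, -30] -> [25, -1, -13, -27, -35] -> [-13, -27, -35]
  [-38, -42, -44, 4, 49, -8, 36] -> [-38, -42, -44, 4, -8, 36] -> [36, 4, -8, -38, -42, -44] -> [31, -1, -13, -43, -47, -49] -> [-13, -43, -47, -49]
  [-2, 6, 36] -> [-2, 6, 36] -> [36, 6, -2] -> [31, 1, -7] -> [-7]
  [33, 15, -14, -40, -31] -> [-14, -40] -> [-14, -40] -> [-19, -45] -> [-19, -45]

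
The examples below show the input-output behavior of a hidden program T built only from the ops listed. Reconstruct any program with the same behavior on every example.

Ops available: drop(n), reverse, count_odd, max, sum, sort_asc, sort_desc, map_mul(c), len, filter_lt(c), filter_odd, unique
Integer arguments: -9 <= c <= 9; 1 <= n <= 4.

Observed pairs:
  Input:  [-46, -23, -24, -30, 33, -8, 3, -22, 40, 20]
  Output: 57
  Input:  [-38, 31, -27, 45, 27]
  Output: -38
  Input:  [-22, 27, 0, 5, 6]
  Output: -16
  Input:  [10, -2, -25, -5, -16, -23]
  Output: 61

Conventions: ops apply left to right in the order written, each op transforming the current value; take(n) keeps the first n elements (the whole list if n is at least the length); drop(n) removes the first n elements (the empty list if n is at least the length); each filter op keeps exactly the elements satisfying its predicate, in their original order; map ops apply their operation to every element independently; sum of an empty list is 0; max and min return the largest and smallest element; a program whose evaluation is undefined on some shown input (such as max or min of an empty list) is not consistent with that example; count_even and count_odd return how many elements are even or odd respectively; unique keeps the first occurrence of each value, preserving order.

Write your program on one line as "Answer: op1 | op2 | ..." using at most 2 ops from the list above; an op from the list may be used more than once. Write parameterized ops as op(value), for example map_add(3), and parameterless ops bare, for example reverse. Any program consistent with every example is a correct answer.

map_mul(-1) | sum

Check, running the answer program on each example:
  [-46, -23, -24, -30, 33, -8, 3, -22, 40, 20] -> [46, 23, 24, 30, -33, 8, -3, 22, -40, -20] -> 57
  [-38, 31, -27, 45, 27] -> [38, -31, 27, -45, -27] -> -38
  [-22, 27, 0, 5, 6] -> [22, -27, 0, -5, -6] -> -16
  [10, -2, -25, -5, -16, -23] -> [-10, 2, 25, 5, 16, 23] -> 61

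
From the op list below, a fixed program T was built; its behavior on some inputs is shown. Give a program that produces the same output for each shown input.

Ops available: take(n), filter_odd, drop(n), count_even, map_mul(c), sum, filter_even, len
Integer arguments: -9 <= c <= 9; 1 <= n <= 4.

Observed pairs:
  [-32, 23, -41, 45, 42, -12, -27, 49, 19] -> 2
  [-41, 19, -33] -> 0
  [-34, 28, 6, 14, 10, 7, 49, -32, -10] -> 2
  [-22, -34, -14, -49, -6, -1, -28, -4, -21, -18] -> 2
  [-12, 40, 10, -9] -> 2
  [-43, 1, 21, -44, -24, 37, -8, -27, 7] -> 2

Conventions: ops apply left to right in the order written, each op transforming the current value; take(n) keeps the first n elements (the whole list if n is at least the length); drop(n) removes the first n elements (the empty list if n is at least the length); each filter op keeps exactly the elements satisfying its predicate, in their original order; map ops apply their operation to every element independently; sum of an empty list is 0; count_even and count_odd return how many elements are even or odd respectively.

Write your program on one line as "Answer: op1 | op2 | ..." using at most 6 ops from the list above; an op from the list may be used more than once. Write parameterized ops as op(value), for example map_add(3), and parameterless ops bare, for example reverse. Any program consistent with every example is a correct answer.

filter_even | map_mul(8) | take(4) | take(2) | len

Check, running the answer program on each example:
  [-32, 23, -41, 45, 42, -12, -27, 49, 19] -> [-32, 42, -12] -> [-256, 336, -96] -> [-256, 336, -96] -> [-256, 336] -> 2
  [-41, 19, -33] -> [] -> [] -> [] -> [] -> 0
  [-34, 28, 6, 14, 10, 7, 49, -32, -10] -> [-34, 28, 6, 14, 10, -32, -10] -> [-272, 224, 48, 112, 80, -256, -80] -> [-272, 224, 48, 112] -> [-272, 224] -> 2
  [-22, -34, -14, -49, -6, -1, -28, -4, -21, -18] -> [-22, -34, -14, -6, -28, -4, -18] -> [-176, -272, -112, -48, -224, -32, -144] -> [-176, -272, -112, -48] -> [-176, -272] -> 2
  [-12, 40, 10, -9] -> [-12, 40, 10] -> [-96, 320, 80] -> [-96, 320, 80] -> [-96, 320] -> 2
  [-43, 1, 21, -44, -24, 37, -8, -27, 7] -> [-44, -24, -8] -> [-352, -192, -64] -> [-352, -192, -64] -> [-352, -192] -> 2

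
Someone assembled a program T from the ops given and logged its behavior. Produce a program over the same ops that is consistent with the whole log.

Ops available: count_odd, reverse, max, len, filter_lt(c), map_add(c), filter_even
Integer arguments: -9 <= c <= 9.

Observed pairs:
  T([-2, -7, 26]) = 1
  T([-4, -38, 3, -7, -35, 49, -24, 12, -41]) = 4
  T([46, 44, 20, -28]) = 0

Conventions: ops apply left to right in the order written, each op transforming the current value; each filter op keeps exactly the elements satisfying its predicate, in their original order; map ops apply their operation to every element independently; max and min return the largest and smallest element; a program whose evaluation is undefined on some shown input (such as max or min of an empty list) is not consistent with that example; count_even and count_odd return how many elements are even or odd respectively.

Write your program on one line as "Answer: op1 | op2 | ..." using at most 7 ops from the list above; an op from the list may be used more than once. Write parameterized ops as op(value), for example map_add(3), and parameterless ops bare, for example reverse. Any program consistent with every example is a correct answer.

map_add(-3) | filter_even | map_add(-4) | map_add(-9) | filter_lt(-2) | len

Check, running the answer program on each example:
  [-2, -7, 26] -> [-5, -10, 23] -> [-10] -> [-14] -> [-23] -> [-23] -> 1
  [-4, -38, 3, -7, -35, 49, -24, 12, -41] -> [-7, -41, 0, -10, -38, 46, -27, 9, -44] -> [0, -10, -38, 46, -44] -> [-4, -14, -42, 42, -48] -> [-13, -23, -51, 33, -57] -> [-13, -23, -51, -57] -> 4
  [46, 44, 20, -28] -> [43, 41, 17, -31] -> [] -> [] -> [] -> [] -> 0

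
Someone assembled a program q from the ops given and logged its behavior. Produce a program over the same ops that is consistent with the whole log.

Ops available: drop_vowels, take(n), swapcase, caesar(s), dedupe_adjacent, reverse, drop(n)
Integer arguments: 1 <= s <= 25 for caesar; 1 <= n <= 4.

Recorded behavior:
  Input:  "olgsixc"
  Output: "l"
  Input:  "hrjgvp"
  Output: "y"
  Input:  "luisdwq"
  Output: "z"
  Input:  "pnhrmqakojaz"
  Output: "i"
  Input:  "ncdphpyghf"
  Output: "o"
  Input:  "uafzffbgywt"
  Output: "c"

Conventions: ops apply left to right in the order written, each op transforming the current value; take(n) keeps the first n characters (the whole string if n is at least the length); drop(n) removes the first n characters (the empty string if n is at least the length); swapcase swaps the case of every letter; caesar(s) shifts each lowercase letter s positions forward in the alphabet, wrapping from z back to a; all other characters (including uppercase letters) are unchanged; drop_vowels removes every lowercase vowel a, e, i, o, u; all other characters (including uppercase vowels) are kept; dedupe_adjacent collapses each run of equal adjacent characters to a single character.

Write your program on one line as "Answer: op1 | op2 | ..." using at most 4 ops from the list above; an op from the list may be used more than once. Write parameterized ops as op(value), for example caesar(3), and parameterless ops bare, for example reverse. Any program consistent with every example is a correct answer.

reverse | caesar(9) | dedupe_adjacent | take(1)

Check, running the answer program on each example:
  "olgsixc" -> "cxisglo" -> "lgrbpux" -> "lgrbpux" -> "l"
  "hrjgvp" -> "pvgjrh" -> "yepsaq" -> "yepsaq" -> "y"
  "luisdwq" -> "qwdsiul" -> "zfmbrdu" -> "zfmbrdu" -> "z"
  "pnhrmqakojaz" -> "zajokaqmrhnp" -> "ijsxtjzvaqwy" -> "ijsxtjzvaqwy" -> "i"
  "ncdphpyghf" -> "fhgyphpdcn" -> "oqphyqymlw" -> "oqphyqymlw" -> "o"
  "uafzffbgywt" -> "twygbffzfau" -> "cfhpkooiojd" -> "cfhpkoiojd" -> "c"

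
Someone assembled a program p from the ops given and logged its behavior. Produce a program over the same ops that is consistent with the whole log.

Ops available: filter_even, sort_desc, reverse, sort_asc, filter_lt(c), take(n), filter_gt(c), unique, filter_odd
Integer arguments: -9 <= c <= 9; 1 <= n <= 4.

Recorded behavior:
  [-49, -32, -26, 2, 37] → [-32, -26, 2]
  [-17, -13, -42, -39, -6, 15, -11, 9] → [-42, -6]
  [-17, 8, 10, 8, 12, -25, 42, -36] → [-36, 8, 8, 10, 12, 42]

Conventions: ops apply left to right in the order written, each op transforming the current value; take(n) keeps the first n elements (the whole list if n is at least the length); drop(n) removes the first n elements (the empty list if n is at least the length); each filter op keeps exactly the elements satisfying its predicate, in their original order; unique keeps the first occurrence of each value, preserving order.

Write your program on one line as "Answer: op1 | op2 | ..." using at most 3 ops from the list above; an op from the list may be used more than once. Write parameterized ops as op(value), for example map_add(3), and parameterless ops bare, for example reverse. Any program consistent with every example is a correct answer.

reverse | sort_asc | filter_even

Check, running the answer program on each example:
  [-49, -32, -26, 2, 37] -> [37, 2, -26, -32, -49] -> [-49, -32, -26, 2, 37] -> [-32, -26, 2]
  [-17, -13, -42, -39, -6, 15, -11, 9] -> [9, -11, 15, -6, -39, -42, -13, -17] -> [-42, -39, -17, -13, -11, -6, 9, 15] -> [-42, -6]
  [-17, 8, 10, 8, 12, -25, 42, -36] -> [-36, 42, -25, 12, 8, 10, 8, -17] -> [-36, -25, -17, 8, 8, 10, 12, 42] -> [-36, 8, 8, 10, 12, 42]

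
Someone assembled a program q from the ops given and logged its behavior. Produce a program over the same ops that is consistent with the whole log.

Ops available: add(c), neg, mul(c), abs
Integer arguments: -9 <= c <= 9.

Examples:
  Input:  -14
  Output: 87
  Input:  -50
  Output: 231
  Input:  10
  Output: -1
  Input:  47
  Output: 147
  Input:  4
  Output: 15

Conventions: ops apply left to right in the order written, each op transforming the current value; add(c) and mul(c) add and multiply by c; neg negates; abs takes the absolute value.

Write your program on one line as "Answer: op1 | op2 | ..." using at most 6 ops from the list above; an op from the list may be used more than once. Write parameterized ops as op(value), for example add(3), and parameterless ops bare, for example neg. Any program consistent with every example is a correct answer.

add(-9) | neg | abs | mul(4) | add(-5)

Check, running the answer program on each example:
  -14 -> -23 -> 23 -> 23 -> 92 -> 87
  -50 -> -59 -> 59 -> 59 -> 236 -> 231
  10 -> 1 -> -1 -> 1 -> 4 -> -1
  47 -> 38 -> -38 -> 38 -> 152 -> 147
  4 -> -5 -> 5 -> 5 -> 20 -> 15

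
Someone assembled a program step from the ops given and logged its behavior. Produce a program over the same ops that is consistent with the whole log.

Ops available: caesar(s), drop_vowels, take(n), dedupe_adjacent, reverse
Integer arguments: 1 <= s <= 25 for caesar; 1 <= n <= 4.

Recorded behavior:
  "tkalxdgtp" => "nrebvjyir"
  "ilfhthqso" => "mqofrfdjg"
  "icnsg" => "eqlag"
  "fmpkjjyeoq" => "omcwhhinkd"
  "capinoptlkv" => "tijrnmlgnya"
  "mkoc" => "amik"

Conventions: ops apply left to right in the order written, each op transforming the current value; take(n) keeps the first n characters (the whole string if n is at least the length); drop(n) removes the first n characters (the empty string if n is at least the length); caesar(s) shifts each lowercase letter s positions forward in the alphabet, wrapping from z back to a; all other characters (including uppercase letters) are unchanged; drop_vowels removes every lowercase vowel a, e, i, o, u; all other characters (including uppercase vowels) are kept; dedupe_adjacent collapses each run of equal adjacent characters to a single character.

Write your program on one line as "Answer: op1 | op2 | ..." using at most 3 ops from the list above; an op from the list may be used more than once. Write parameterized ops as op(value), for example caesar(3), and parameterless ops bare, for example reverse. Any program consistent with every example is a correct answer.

caesar(24) | reverse

Check, running the answer program on each example:
  "tkalxdgtp" -> "riyjvbern" -> "nrebvjyir"
  "ilfhthqso" -> "gjdfrfoqm" -> "mqofrfdjg"
  "icnsg" -> "galqe" -> "eqlag"
  "fmpkjjyeoq" -> "dknihhwcmo" -> "omcwhhinkd"
  "capinoptlkv" -> "aynglmnrjit" -> "tijrnmlgnya"
  "mkoc" -> "kima" -> "amik"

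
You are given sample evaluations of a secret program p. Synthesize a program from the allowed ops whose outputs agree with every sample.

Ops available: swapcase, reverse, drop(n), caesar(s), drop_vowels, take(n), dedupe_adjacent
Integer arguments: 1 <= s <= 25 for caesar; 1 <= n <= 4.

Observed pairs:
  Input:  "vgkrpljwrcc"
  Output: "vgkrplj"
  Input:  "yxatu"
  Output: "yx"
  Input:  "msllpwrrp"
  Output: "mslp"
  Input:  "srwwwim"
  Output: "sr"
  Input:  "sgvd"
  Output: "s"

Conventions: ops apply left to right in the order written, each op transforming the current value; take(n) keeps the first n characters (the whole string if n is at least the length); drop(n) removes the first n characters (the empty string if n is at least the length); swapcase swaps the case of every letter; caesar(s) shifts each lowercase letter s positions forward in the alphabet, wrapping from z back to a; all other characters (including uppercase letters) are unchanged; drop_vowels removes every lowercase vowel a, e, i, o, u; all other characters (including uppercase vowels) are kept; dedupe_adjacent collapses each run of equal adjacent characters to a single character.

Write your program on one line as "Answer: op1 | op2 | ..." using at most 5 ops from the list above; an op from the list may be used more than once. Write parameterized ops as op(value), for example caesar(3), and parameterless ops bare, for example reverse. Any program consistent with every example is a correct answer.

reverse | dedupe_adjacent | drop(3) | reverse

Check, running the answer program on each example:
  "vgkrpljwrcc" -> "ccrwjlprkgv" -> "crwjlprkgv" -> "jlprkgv" -> "vgkrplj"
  "yxatu" -> "utaxy" -> "utaxy" -> "xy" -> "yx"
  "msllpwrrp" -> "prrwpllsm" -> "prwplsm" -> "plsm" -> "mslp"
  "srwwwim" -> "miwwwrs" -> "miwrs" -> "rs" -> "sr"
  "sgvd" -> "dvgs" -> "dvgs" -> "s" -> "s"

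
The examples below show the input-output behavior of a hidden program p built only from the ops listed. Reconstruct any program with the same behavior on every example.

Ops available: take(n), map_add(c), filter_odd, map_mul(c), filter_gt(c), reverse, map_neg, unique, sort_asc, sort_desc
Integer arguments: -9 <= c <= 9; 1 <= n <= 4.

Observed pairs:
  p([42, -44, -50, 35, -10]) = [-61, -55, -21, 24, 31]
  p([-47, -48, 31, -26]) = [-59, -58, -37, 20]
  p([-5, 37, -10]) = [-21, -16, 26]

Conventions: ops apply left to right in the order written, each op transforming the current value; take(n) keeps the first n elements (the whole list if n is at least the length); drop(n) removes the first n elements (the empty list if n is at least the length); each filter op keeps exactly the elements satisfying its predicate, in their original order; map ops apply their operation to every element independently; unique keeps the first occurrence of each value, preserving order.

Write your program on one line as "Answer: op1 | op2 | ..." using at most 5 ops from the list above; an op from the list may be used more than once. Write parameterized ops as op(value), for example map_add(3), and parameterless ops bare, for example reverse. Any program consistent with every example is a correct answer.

reverse | map_add(-4) | sort_asc | map_add(-7)

Check, running the answer program on each example:
  [42, -44, -50, 35, -10] -> [-10, 35, -50, -44, 42] -> [-14, 31, -54, -48, 38] -> [-54, -48, -14, 31, 38] -> [-61, -55, -21, 24, 31]
  [-47, -48, 31, -26] -> [-26, 31, -48, -47] -> [-30, 27, -52, -51] -> [-52, -51, -30, 27] -> [-59, -58, -37, 20]
  [-5, 37, -10] -> [-10, 37, -5] -> [-14, 33, -9] -> [-14, -9, 33] -> [-21, -16, 26]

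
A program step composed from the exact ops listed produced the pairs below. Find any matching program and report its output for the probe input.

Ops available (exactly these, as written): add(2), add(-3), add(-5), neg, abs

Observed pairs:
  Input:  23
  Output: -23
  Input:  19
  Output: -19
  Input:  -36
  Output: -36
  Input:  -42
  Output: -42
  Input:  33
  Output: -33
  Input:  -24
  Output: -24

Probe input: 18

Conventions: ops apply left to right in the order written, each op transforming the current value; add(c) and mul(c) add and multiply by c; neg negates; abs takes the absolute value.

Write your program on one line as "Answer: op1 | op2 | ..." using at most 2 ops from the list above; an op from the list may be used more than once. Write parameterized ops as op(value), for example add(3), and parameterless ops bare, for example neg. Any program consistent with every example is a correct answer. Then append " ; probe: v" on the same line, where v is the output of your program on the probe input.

abs | neg ; probe: -18

Check, running the answer program on each example:
  23 -> 23 -> -23
  19 -> 19 -> -19
  -36 -> 36 -> -36
  -42 -> 42 -> -42
  33 -> 33 -> -33
  -24 -> 24 -> -24
  probe: 18 -> 18 -> -18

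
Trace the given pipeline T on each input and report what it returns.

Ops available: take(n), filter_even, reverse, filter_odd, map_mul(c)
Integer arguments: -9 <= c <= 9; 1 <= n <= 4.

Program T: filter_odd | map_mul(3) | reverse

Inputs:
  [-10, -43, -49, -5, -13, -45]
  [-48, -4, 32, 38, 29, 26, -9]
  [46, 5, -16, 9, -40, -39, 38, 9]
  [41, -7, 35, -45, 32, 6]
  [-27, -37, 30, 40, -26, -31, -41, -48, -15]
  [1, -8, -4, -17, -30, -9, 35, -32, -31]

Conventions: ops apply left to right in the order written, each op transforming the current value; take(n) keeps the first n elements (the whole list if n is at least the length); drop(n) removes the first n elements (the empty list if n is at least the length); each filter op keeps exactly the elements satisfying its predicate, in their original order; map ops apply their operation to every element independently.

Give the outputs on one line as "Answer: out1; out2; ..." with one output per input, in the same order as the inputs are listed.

Execution, op by op:
  [-10, -43, -49, -5, -13, -45] -> [-43, -49, -5, -13, -45] -> [-129, -147, -15, -39, -135] -> [-135, -39, -15, -147, -129]
  [-48, -4, 32, 38, 29, 26, -9] -> [29, -9] -> [87, -27] -> [-27, 87]
  [46, 5, -16, 9, -40, -39, 38, 9] -> [5, 9, -39, 9] -> [15, 27, -117, 27] -> [27, -117, 27, 15]
  [41, -7, 35, -45, 32, 6] -> [41, -7, 35, -45] -> [123, -21, 105, -135] -> [-135, 105, -21, 123]
  [-27, -37, 30, 40, -26, -31, -41, -48, -15] -> [-27, -37, -31, -41, -15] -> [-81, -111, -93, -123, -45] -> [-45, -123, -93, -111, -81]
  [1, -8, -4, -17, -30, -9, 35, -32, -31] -> [1, -17, -9, 35, -31] -> [3, -51, -27, 105, -93] -> [-93, 105, -27, -51, 3]

[-135, -39, -15, -147, -129]; [-27, 87]; [27, -117, 27, 15]; [-135, 105, -21, 123]; [-45, -123, -93, -111, -81]; [-93, 105, -27, -51, 3]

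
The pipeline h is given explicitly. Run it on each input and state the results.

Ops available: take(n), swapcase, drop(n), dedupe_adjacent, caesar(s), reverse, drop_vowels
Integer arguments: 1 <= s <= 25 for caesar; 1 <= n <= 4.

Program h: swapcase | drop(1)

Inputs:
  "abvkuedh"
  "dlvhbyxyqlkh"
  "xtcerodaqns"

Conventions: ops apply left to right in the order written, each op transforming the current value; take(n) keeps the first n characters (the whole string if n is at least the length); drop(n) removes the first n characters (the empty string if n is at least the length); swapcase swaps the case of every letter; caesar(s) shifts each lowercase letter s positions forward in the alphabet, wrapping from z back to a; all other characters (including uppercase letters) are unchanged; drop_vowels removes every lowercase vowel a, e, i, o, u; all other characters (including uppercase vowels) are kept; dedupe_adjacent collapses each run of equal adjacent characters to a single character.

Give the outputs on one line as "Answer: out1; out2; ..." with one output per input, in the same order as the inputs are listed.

"BVKUEDH"; "LVHBYXYQLKH"; "TCERODAQNS"

Execution, op by op:
  "abvkuedh" -> "ABVKUEDH" -> "BVKUEDH"
  "dlvhbyxyqlkh" -> "DLVHBYXYQLKH" -> "LVHBYXYQLKH"
  "xtcerodaqns" -> "XTCERODAQNS" -> "TCERODAQNS"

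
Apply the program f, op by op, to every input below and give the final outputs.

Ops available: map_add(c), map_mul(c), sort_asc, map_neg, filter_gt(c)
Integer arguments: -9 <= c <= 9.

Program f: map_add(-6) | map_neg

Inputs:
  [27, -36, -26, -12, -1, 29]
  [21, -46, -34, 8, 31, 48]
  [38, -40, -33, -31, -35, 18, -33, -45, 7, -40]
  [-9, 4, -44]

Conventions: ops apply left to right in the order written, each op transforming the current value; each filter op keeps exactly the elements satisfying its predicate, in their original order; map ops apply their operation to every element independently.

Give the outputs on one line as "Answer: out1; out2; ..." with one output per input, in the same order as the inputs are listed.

[-21, 42, 32, 18, 7, -23]; [-15, 52, 40, -2, -25, -42]; [-32, 46, 39, 37, 41, -12, 39, 51, -1, 46]; [15, 2, 50]

Execution, op by op:
  [27, -36, -26, -12, -1, 29] -> [21, -42, -32, -18, -7, 23] -> [-21, 42, 32, 18, 7, -23]
  [21, -46, -34, 8, 31, 48] -> [15, -52, -40, 2, 25, 42] -> [-15, 52, 40, -2, -25, -42]
  [38, -40, -33, -31, -35, 18, -33, -45, 7, -40] -> [32, -46, -39, -37, -41, 12, -39, -51, 1, -46] -> [-32, 46, 39, 37, 41, -12, 39, 51, -1, 46]
  [-9, 4, -44] -> [-15, -2, -50] -> [15, 2, 50]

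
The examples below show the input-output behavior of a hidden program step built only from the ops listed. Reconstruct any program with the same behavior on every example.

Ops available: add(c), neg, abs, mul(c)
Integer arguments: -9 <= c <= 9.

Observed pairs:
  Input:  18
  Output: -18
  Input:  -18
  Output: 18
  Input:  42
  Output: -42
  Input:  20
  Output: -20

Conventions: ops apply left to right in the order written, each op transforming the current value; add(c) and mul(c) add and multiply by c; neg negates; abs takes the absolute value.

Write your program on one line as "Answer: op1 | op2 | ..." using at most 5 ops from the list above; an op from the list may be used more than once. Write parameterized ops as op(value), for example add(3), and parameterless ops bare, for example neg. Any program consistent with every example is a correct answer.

add(-2) | add(-6) | neg | add(-8)

Check, running the answer program on each example:
  18 -> 16 -> 10 -> -10 -> -18
  -18 -> -20 -> -26 -> 26 -> 18
  42 -> 40 -> 34 -> -34 -> -42
  20 -> 18 -> 12 -> -12 -> -20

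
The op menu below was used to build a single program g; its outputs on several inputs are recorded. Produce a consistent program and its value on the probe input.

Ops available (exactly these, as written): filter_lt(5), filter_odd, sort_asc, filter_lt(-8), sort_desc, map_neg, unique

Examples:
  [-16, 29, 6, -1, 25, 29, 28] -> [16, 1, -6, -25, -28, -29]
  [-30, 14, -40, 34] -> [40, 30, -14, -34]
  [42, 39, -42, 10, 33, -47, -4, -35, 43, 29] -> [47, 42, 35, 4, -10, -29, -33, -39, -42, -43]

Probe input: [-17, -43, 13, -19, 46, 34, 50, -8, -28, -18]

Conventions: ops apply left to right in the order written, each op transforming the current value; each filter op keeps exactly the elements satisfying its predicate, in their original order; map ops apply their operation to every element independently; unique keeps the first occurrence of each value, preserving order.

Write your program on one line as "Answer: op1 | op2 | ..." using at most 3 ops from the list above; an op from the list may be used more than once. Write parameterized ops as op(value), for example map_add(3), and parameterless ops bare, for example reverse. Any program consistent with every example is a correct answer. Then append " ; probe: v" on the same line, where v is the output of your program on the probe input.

map_neg | unique | sort_desc ; probe: [43, 28, 19, 18, 17, 8, -13, -34, -46, -50]

Check, running the answer program on each example:
  [-16, 29, 6, -1, 25, 29, 28] -> [16, -29, -6, 1, -25, -29, -28] -> [16, -29, -6, 1, -25, -28] -> [16, 1, -6, -25, -28, -29]
  [-30, 14, -40, 34] -> [30, -14, 40, -34] -> [30, -14, 40, -34] -> [40, 30, -14, -34]
  [42, 39, -42, 10, 33, -47, -4, -35, 43, 29] -> [-42, -39, 42, -10, -33, 47, 4, 35, -43, -29] -> [-42, -39, 42, -10, -33, 47, 4, 35, -43, -29] -> [47, 42, 35, 4, -10, -29, -33, -39, -42, -43]
  probe: [-17, -43, 13, -19, 46, 34, 50, -8, -28, -18] -> [17, 43, -13, 19, -46, -34, -50, 8, 28, 18] -> [17, 43, -13, 19, -46, -34, -50, 8, 28, 18] -> [43, 28, 19, 18, 17, 8, -13, -34, -46, -50]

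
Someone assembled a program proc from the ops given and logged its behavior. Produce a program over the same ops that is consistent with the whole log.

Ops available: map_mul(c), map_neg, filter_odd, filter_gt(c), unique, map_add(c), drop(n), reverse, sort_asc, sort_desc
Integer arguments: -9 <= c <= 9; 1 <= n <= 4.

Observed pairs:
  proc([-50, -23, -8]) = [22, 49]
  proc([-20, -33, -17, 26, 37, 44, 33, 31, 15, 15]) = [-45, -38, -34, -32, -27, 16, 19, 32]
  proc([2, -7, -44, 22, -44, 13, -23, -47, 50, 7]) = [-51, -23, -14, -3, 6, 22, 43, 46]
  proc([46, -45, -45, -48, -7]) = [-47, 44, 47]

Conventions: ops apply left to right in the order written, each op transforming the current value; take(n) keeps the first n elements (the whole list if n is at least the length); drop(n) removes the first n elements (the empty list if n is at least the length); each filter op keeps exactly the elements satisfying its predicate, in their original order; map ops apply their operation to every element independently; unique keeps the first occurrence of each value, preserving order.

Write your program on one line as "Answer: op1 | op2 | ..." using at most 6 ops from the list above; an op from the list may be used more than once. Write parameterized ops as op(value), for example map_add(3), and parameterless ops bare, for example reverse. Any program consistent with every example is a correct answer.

map_add(1) | unique | reverse | map_mul(-1) | drop(1) | sort_asc

Check, running the answer program on each example:
  [-50, -23, -8] -> [-49, -22, -7] -> [-49, -22, -7] -> [-7, -22, -49] -> [7, 22, 49] -> [22, 49] -> [22, 49]
  [-20, -33, -17, 26, 37, 44, 33, 31, 15, 15] -> [-19, -32, -16, 27, 38, 45, 34, 32, 16, 16] -> [-19, -32, -16, 27, 38, 45, 34, 32, 16] -> [16, 32, 34, 45, 38, 27, -16, -32, -19] -> [-16, -32, -34, -45, -38, -27, 16, 32, 19] -> [-32, -34, -45, -38, -27, 16, 32, 19] -> [-45, -38, -34, -32, -27, 16, 19, 32]
  [2, -7, -44, 22, -44, 13, -23, -47, 50, 7] -> [3, -6, -43, 23, -43, 14, -22, -46, 51, 8] -> [3, -6, -43, 23, 14, -22, -46, 51, 8] -> [8, 51, -46, -22, 14, 23, -43, -6, 3] -> [-8, -51, 46, 22, -14, -23, 43, 6, -3] -> [-51, 46, 22, -14, -23, 43, 6, -3] -> [-51, -23, -14, -3, 6, 22, 43, 46]
  [46, -45, -45, -48, -7] -> [47, -44, -44, -47, -6] -> [47, -44, -47, -6] -> [-6, -47, -44, 47] -> [6, 47, 44, -47] -> [47, 44, -47] -> [-47, 44, 47]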